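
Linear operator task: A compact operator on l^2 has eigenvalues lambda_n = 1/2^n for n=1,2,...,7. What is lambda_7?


The eigenvalue formula gives lambda_7 = 1/2^7
= 1/128
= 0.0078

0.0078


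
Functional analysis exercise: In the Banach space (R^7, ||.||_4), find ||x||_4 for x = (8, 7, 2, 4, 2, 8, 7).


The l^4 norm = (sum |x_i|^4)^(1/4)
Sum of 4th powers = 4096 + 2401 + 16 + 256 + 16 + 4096 + 2401 = 13282
||x||_4 = (13282)^(1/4) = 10.7353

10.7353


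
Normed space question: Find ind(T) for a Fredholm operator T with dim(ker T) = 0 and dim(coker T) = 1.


The Fredholm index is defined as ind(T) = dim(ker T) - dim(coker T)
= 0 - 1
= -1

-1


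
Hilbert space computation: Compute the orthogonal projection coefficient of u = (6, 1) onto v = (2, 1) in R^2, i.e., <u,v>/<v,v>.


Computing <u,v> = 6*2 + 1*1 = 13
Computing <v,v> = 2^2 + 1^2 = 5
Projection coefficient = 13/5 = 2.6000

2.6000


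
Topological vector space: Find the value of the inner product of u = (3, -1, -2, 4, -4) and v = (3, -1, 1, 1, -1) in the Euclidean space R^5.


Computing the standard inner product <u, v> = sum u_i * v_i
= 3*3 + -1*-1 + -2*1 + 4*1 + -4*-1
= 9 + 1 + -2 + 4 + 4
= 16

16


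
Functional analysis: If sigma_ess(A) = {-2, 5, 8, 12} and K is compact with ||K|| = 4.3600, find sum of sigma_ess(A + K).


By Weyl's theorem, the essential spectrum is invariant under compact perturbations.
sigma_ess(A + K) = sigma_ess(A) = {-2, 5, 8, 12}
Sum = -2 + 5 + 8 + 12 = 23

23


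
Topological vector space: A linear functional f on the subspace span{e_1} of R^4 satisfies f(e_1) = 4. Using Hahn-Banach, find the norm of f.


The norm of f is given by ||f|| = sup_{||x||=1} |f(x)|.
On span{e_1}, ||e_1|| = 1, so ||f|| = |f(e_1)| / ||e_1||
= |4| / 1 = 4.0000

4.0000


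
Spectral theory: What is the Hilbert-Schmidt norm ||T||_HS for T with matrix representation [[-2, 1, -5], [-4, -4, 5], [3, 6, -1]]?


The Hilbert-Schmidt norm is sqrt(sum of squares of all entries).
Sum of squares = (-2)^2 + 1^2 + (-5)^2 + (-4)^2 + (-4)^2 + 5^2 + 3^2 + 6^2 + (-1)^2
= 4 + 1 + 25 + 16 + 16 + 25 + 9 + 36 + 1 = 133
||T||_HS = sqrt(133) = 11.5326

11.5326


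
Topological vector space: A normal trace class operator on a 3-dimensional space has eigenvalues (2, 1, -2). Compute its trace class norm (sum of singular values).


For a normal operator, singular values equal |eigenvalues|.
Trace norm = sum |lambda_i| = 2 + 1 + 2
= 5

5


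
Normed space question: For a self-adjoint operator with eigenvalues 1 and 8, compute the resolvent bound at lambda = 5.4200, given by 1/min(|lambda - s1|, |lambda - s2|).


dist(5.4200, {1, 8}) = min(|5.4200 - 1|, |5.4200 - 8|)
= min(4.4200, 2.5800) = 2.5800
Resolvent bound = 1/2.5800 = 0.3876

0.3876


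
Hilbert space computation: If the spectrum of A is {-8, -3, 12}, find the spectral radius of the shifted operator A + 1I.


Spectrum of A + 1I = {-7, -2, 13}
Spectral radius = max |lambda| over the shifted spectrum
= max(7, 2, 13) = 13

13


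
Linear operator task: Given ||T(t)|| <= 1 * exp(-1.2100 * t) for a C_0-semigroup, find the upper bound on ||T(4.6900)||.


||T(4.6900)|| <= 1 * exp(-1.2100 * 4.6900)
= 1 * exp(-5.6749)
= 1 * 0.0034
= 0.0034

0.0034


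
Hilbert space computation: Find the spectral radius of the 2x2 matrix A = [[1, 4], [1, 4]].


For a 2x2 matrix, eigenvalues satisfy lambda^2 - (trace)*lambda + det = 0
trace = 1 + 4 = 5
det = 1*4 - 4*1 = 0
discriminant = 5^2 - 4*(0) = 25
spectral radius = max |eigenvalue| = 5.0000

5.0000


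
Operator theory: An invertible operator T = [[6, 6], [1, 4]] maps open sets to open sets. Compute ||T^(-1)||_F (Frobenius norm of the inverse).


det(T) = 6*4 - 6*1 = 18
T^(-1) = (1/18) * [[4, -6], [-1, 6]] = [[0.2222, -0.3333], [-0.0556, 0.3333]]
||T^(-1)||_F^2 = 0.2222^2 + (-0.3333)^2 + (-0.0556)^2 + 0.3333^2 = 0.2747
||T^(-1)||_F = sqrt(0.2747) = 0.5241

0.5241


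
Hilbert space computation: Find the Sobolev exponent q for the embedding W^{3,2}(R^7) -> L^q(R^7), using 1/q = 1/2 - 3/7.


Using the Sobolev embedding formula: 1/q = 1/p - k/n
1/q = 1/2 - 3/7 = 1/14
q = 1/(1/14) = 14

14.0000


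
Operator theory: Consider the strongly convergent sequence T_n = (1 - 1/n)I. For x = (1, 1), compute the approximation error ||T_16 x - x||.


T_16 x - x = (1 - 1/16)x - x = -x/16
||x|| = sqrt(2) = 1.4142
||T_16 x - x|| = ||x||/16 = 1.4142/16 = 0.0884

0.0884


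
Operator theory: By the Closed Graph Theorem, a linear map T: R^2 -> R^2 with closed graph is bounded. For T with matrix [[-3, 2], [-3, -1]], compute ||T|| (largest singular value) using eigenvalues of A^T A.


A^T A = [[18, -3], [-3, 5]]
trace(A^T A) = 23, det(A^T A) = 81
discriminant = 23^2 - 4*81 = 205
Largest eigenvalue of A^T A = (trace + sqrt(disc))/2 = 18.6589
||T|| = sqrt(18.6589) = 4.3196

4.3196


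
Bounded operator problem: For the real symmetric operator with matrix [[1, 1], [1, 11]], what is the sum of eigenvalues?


For a self-adjoint (symmetric) matrix, the eigenvalues are real.
The sum of eigenvalues equals the trace of the matrix.
trace = 1 + 11 = 12

12


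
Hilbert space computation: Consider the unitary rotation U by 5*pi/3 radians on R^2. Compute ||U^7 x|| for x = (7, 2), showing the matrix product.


U is a rotation by theta = 5*pi/3
U^7 = rotation by 7*theta = 35*pi/3 = 5*pi/3 (mod 2*pi)
cos(5*pi/3) = 0.5000, sin(5*pi/3) = -0.8660
U^7 x = (0.5000 * 7 - -0.8660 * 2, -0.8660 * 7 + 0.5000 * 2)
= (5.2321, -5.0622)
||U^7 x|| = sqrt(5.2321^2 + (-5.0622)^2) = sqrt(53.0000) = 7.2801

7.2801


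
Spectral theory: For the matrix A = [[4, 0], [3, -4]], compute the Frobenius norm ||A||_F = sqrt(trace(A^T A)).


||A||_F^2 = sum a_ij^2
= 4^2 + 0^2 + 3^2 + (-4)^2
= 16 + 0 + 9 + 16 = 41
||A||_F = sqrt(41) = 6.4031

6.4031


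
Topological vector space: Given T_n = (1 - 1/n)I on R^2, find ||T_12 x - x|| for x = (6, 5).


T_12 x - x = (1 - 1/12)x - x = -x/12
||x|| = sqrt(61) = 7.8102
||T_12 x - x|| = ||x||/12 = 7.8102/12 = 0.6509

0.6509


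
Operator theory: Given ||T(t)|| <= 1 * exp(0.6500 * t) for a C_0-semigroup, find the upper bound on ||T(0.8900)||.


||T(0.8900)|| <= 1 * exp(0.6500 * 0.8900)
= 1 * exp(0.5785)
= 1 * 1.7834
= 1.7834

1.7834


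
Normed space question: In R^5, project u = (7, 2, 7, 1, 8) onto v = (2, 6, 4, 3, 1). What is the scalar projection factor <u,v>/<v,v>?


Computing <u,v> = 7*2 + 2*6 + 7*4 + 1*3 + 8*1 = 65
Computing <v,v> = 2^2 + 6^2 + 4^2 + 3^2 + 1^2 = 66
Projection coefficient = 65/66 = 0.9848

0.9848


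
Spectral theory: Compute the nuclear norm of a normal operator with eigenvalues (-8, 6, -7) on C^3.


For a normal operator, singular values equal |eigenvalues|.
Trace norm = sum |lambda_i| = 8 + 6 + 7
= 21

21


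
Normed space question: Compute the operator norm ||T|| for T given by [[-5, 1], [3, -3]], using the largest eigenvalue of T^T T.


A^T A = [[34, -14], [-14, 10]]
trace(A^T A) = 44, det(A^T A) = 144
discriminant = 44^2 - 4*144 = 1360
Largest eigenvalue of A^T A = (trace + sqrt(disc))/2 = 40.4391
||T|| = sqrt(40.4391) = 6.3592

6.3592


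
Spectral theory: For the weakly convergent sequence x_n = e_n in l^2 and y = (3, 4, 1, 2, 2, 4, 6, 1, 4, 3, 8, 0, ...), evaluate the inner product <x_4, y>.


x_4 = e_4 is the standard basis vector with 1 in position 4.
<x_4, y> = y_4 = 2
As n -> infinity, <x_n, y> -> 0, confirming weak convergence of (x_n) to 0.

2


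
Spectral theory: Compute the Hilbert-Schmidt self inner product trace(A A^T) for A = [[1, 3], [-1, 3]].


trace(A * A^T) = sum of squares of all entries
= 1^2 + 3^2 + (-1)^2 + 3^2
= 1 + 9 + 1 + 9
= 20

20


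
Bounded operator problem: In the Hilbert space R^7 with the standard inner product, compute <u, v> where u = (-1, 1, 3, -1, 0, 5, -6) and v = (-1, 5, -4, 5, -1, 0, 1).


Computing the standard inner product <u, v> = sum u_i * v_i
= -1*-1 + 1*5 + 3*-4 + -1*5 + 0*-1 + 5*0 + -6*1
= 1 + 5 + -12 + -5 + 0 + 0 + -6
= -17

-17


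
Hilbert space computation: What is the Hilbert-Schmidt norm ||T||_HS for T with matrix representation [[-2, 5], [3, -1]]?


The Hilbert-Schmidt norm is sqrt(sum of squares of all entries).
Sum of squares = (-2)^2 + 5^2 + 3^2 + (-1)^2
= 4 + 25 + 9 + 1 = 39
||T||_HS = sqrt(39) = 6.2450

6.2450


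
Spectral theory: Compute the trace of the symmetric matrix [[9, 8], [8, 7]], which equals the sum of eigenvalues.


For a self-adjoint (symmetric) matrix, the eigenvalues are real.
The sum of eigenvalues equals the trace of the matrix.
trace = 9 + 7 = 16

16


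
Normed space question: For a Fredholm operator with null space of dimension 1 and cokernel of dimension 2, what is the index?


The Fredholm index is defined as ind(T) = dim(ker T) - dim(coker T)
= 1 - 2
= -1

-1


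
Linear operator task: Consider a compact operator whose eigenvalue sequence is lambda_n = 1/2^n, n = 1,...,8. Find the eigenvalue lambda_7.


The eigenvalue formula gives lambda_7 = 1/2^7
= 1/128
= 0.0078

0.0078


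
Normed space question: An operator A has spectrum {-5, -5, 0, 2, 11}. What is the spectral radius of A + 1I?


Spectrum of A + 1I = {-4, -4, 1, 3, 12}
Spectral radius = max |lambda| over the shifted spectrum
= max(4, 4, 1, 3, 12) = 12

12


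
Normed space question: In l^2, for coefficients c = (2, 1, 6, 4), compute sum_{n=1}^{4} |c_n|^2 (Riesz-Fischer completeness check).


sum |c_n|^2 = 2^2 + 1^2 + 6^2 + 4^2
= 4 + 1 + 36 + 16
= 57

57


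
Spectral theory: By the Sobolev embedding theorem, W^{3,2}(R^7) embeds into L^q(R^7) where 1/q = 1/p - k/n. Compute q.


Using the Sobolev embedding formula: 1/q = 1/p - k/n
1/q = 1/2 - 3/7 = 1/14
q = 1/(1/14) = 14

14.0000


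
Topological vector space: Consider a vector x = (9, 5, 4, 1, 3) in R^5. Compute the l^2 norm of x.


The l^2 norm = (sum |x_i|^2)^(1/2)
Sum of 2th powers = 81 + 25 + 16 + 1 + 9 = 132
||x||_2 = (132)^(1/2) = 11.4891

11.4891


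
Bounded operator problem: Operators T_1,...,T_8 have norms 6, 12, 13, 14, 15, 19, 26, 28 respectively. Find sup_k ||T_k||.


By the Uniform Boundedness Principle, the supremum of norms is finite.
sup_k ||T_k|| = max(6, 12, 13, 14, 15, 19, 26, 28) = 28

28


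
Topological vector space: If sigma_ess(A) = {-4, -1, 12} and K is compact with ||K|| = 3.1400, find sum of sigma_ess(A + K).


By Weyl's theorem, the essential spectrum is invariant under compact perturbations.
sigma_ess(A + K) = sigma_ess(A) = {-4, -1, 12}
Sum = -4 + -1 + 12 = 7

7


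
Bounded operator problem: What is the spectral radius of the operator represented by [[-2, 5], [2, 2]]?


For a 2x2 matrix, eigenvalues satisfy lambda^2 - (trace)*lambda + det = 0
trace = -2 + 2 = 0
det = -2*2 - 5*2 = -14
discriminant = 0^2 - 4*(-14) = 56
spectral radius = max |eigenvalue| = 3.7417

3.7417


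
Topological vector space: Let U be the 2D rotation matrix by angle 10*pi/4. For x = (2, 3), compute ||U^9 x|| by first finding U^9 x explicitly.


U is a rotation by theta = 10*pi/4
U^9 = rotation by 9*theta = 90*pi/4 = 2*pi/4 (mod 2*pi)
cos(2*pi/4) = 0.0000, sin(2*pi/4) = 1.0000
U^9 x = (0.0000 * 2 - 1.0000 * 3, 1.0000 * 2 + 0.0000 * 3)
= (-3.0000, 2.0000)
||U^9 x|| = sqrt((-3.0000)^2 + 2.0000^2) = sqrt(13.0000) = 3.6056

3.6056


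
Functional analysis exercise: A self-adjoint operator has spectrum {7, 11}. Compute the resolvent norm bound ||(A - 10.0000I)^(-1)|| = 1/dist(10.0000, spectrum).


dist(10.0000, {7, 11}) = min(|10.0000 - 7|, |10.0000 - 11|)
= min(3.0000, 1.0000) = 1.0000
Resolvent bound = 1/1.0000 = 1.0000

1.0000


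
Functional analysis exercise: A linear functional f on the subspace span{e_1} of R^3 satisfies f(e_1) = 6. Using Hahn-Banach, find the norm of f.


The norm of f is given by ||f|| = sup_{||x||=1} |f(x)|.
On span{e_1}, ||e_1|| = 1, so ||f|| = |f(e_1)| / ||e_1||
= |6| / 1 = 6.0000

6.0000


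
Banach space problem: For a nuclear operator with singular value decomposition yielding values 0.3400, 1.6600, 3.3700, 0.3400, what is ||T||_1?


The nuclear norm is the sum of all singular values.
||T||_1 = 0.3400 + 1.6600 + 3.3700 + 0.3400
= 5.7100

5.7100


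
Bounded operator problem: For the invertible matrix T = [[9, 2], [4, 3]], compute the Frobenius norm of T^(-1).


det(T) = 9*3 - 2*4 = 19
T^(-1) = (1/19) * [[3, -2], [-4, 9]] = [[0.1579, -0.1053], [-0.2105, 0.4737]]
||T^(-1)||_F^2 = 0.1579^2 + (-0.1053)^2 + (-0.2105)^2 + 0.4737^2 = 0.3047
||T^(-1)||_F = sqrt(0.3047) = 0.5520

0.5520


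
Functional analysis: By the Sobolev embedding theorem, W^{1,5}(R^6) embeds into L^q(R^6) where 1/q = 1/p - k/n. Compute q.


Using the Sobolev embedding formula: 1/q = 1/p - k/n
1/q = 1/5 - 1/6 = 1/30
q = 1/(1/30) = 30

30.0000


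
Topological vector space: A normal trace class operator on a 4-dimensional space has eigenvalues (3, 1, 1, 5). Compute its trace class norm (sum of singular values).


For a normal operator, singular values equal |eigenvalues|.
Trace norm = sum |lambda_i| = 3 + 1 + 1 + 5
= 10

10


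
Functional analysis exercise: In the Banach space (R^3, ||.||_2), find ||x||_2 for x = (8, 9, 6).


The l^2 norm = (sum |x_i|^2)^(1/2)
Sum of 2th powers = 64 + 81 + 36 = 181
||x||_2 = (181)^(1/2) = 13.4536

13.4536


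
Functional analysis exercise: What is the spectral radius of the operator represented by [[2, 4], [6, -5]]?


For a 2x2 matrix, eigenvalues satisfy lambda^2 - (trace)*lambda + det = 0
trace = 2 + -5 = -3
det = 2*-5 - 4*6 = -34
discriminant = (-3)^2 - 4*(-34) = 145
spectral radius = max |eigenvalue| = 7.5208

7.5208


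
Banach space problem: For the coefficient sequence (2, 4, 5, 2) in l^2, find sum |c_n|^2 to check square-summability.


sum |c_n|^2 = 2^2 + 4^2 + 5^2 + 2^2
= 4 + 16 + 25 + 4
= 49

49


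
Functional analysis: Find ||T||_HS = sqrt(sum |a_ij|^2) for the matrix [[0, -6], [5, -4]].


The Hilbert-Schmidt norm is sqrt(sum of squares of all entries).
Sum of squares = 0^2 + (-6)^2 + 5^2 + (-4)^2
= 0 + 36 + 25 + 16 = 77
||T||_HS = sqrt(77) = 8.7750

8.7750


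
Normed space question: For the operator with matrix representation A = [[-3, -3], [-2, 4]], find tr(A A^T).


trace(A * A^T) = sum of squares of all entries
= (-3)^2 + (-3)^2 + (-2)^2 + 4^2
= 9 + 9 + 4 + 16
= 38

38


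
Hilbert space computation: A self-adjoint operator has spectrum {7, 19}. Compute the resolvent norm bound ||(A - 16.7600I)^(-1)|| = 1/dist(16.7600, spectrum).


dist(16.7600, {7, 19}) = min(|16.7600 - 7|, |16.7600 - 19|)
= min(9.7600, 2.2400) = 2.2400
Resolvent bound = 1/2.2400 = 0.4464

0.4464


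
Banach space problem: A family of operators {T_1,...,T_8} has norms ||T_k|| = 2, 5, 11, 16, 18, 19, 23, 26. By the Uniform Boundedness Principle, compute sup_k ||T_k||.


By the Uniform Boundedness Principle, the supremum of norms is finite.
sup_k ||T_k|| = max(2, 5, 11, 16, 18, 19, 23, 26) = 26

26


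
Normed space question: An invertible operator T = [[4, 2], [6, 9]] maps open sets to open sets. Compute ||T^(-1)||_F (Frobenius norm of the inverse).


det(T) = 4*9 - 2*6 = 24
T^(-1) = (1/24) * [[9, -2], [-6, 4]] = [[0.3750, -0.0833], [-0.2500, 0.1667]]
||T^(-1)||_F^2 = 0.3750^2 + (-0.0833)^2 + (-0.2500)^2 + 0.1667^2 = 0.2378
||T^(-1)||_F = sqrt(0.2378) = 0.4877

0.4877


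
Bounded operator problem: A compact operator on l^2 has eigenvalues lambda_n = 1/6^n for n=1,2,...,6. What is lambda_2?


The eigenvalue formula gives lambda_2 = 1/6^2
= 1/36
= 0.0278

0.0278


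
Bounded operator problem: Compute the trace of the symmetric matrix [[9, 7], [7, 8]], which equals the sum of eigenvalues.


For a self-adjoint (symmetric) matrix, the eigenvalues are real.
The sum of eigenvalues equals the trace of the matrix.
trace = 9 + 8 = 17

17


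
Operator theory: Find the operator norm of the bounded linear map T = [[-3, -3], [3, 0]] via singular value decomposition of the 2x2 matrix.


A^T A = [[18, 9], [9, 9]]
trace(A^T A) = 27, det(A^T A) = 81
discriminant = 27^2 - 4*81 = 405
Largest eigenvalue of A^T A = (trace + sqrt(disc))/2 = 23.5623
||T|| = sqrt(23.5623) = 4.8541

4.8541


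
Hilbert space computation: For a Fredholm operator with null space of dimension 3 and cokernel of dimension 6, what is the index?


The Fredholm index is defined as ind(T) = dim(ker T) - dim(coker T)
= 3 - 6
= -3

-3


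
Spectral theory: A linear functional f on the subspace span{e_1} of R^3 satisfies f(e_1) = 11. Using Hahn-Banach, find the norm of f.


The norm of f is given by ||f|| = sup_{||x||=1} |f(x)|.
On span{e_1}, ||e_1|| = 1, so ||f|| = |f(e_1)| / ||e_1||
= |11| / 1 = 11.0000

11.0000


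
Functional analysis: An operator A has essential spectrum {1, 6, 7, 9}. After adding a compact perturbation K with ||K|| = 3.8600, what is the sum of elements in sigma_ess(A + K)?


By Weyl's theorem, the essential spectrum is invariant under compact perturbations.
sigma_ess(A + K) = sigma_ess(A) = {1, 6, 7, 9}
Sum = 1 + 6 + 7 + 9 = 23

23


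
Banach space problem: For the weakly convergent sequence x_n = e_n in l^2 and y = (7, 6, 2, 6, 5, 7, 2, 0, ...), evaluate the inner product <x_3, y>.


x_3 = e_3 is the standard basis vector with 1 in position 3.
<x_3, y> = y_3 = 2
As n -> infinity, <x_n, y> -> 0, confirming weak convergence of (x_n) to 0.

2


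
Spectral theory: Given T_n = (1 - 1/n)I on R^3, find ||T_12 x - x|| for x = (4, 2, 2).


T_12 x - x = (1 - 1/12)x - x = -x/12
||x|| = sqrt(24) = 4.8990
||T_12 x - x|| = ||x||/12 = 4.8990/12 = 0.4082

0.4082


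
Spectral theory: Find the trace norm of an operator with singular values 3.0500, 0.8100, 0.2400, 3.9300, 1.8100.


The nuclear norm is the sum of all singular values.
||T||_1 = 3.0500 + 0.8100 + 0.2400 + 3.9300 + 1.8100
= 9.8400

9.8400


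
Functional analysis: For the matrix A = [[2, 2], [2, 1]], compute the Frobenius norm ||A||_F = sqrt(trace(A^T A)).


||A||_F^2 = sum a_ij^2
= 2^2 + 2^2 + 2^2 + 1^2
= 4 + 4 + 4 + 1 = 13
||A||_F = sqrt(13) = 3.6056

3.6056


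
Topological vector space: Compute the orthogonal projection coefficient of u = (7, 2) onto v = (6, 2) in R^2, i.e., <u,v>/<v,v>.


Computing <u,v> = 7*6 + 2*2 = 46
Computing <v,v> = 6^2 + 2^2 = 40
Projection coefficient = 46/40 = 1.1500

1.1500


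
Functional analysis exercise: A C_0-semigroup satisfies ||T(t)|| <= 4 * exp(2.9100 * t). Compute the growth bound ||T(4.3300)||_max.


||T(4.3300)|| <= 4 * exp(2.9100 * 4.3300)
= 4 * exp(12.6003)
= 4 * 296647.5462
= 1.1866e+06

1.1866e+06


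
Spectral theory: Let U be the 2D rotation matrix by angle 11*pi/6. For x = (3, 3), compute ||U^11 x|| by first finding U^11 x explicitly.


U is a rotation by theta = 11*pi/6
U^11 = rotation by 11*theta = 121*pi/6 = 1*pi/6 (mod 2*pi)
cos(1*pi/6) = 0.8660, sin(1*pi/6) = 0.5000
U^11 x = (0.8660 * 3 - 0.5000 * 3, 0.5000 * 3 + 0.8660 * 3)
= (1.0981, 4.0981)
||U^11 x|| = sqrt(1.0981^2 + 4.0981^2) = sqrt(18.0000) = 4.2426

4.2426


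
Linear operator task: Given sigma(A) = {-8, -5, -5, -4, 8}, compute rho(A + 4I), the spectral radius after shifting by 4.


Spectrum of A + 4I = {-4, -1, -1, 0, 12}
Spectral radius = max |lambda| over the shifted spectrum
= max(4, 1, 1, 0, 12) = 12

12


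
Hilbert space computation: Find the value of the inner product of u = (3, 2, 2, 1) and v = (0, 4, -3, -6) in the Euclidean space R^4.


Computing the standard inner product <u, v> = sum u_i * v_i
= 3*0 + 2*4 + 2*-3 + 1*-6
= 0 + 8 + -6 + -6
= -4

-4


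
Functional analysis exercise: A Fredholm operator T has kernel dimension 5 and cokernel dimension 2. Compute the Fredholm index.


The Fredholm index is defined as ind(T) = dim(ker T) - dim(coker T)
= 5 - 2
= 3

3


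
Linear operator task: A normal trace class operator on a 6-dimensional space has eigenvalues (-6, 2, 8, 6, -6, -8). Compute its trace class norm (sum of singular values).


For a normal operator, singular values equal |eigenvalues|.
Trace norm = sum |lambda_i| = 6 + 2 + 8 + 6 + 6 + 8
= 36

36


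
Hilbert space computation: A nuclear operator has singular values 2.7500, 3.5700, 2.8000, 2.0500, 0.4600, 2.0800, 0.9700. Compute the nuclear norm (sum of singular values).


The nuclear norm is the sum of all singular values.
||T||_1 = 2.7500 + 3.5700 + 2.8000 + 2.0500 + 0.4600 + 2.0800 + 0.9700
= 14.6800

14.6800


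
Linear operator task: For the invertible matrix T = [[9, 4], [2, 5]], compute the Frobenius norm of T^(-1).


det(T) = 9*5 - 4*2 = 37
T^(-1) = (1/37) * [[5, -4], [-2, 9]] = [[0.1351, -0.1081], [-0.0541, 0.2432]]
||T^(-1)||_F^2 = 0.1351^2 + (-0.1081)^2 + (-0.0541)^2 + 0.2432^2 = 0.0920
||T^(-1)||_F = sqrt(0.0920) = 0.3034

0.3034


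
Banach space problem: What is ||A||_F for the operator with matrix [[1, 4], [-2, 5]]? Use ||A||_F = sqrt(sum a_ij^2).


||A||_F^2 = sum a_ij^2
= 1^2 + 4^2 + (-2)^2 + 5^2
= 1 + 16 + 4 + 25 = 46
||A||_F = sqrt(46) = 6.7823

6.7823


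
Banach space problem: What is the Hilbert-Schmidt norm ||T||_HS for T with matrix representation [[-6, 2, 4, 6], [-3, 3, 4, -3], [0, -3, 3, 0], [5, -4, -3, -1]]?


The Hilbert-Schmidt norm is sqrt(sum of squares of all entries).
Sum of squares = (-6)^2 + 2^2 + 4^2 + 6^2 + (-3)^2 + 3^2 + 4^2 + (-3)^2 + 0^2 + (-3)^2 + 3^2 + 0^2 + 5^2 + (-4)^2 + (-3)^2 + (-1)^2
= 36 + 4 + 16 + 36 + 9 + 9 + 16 + 9 + 0 + 9 + 9 + 0 + 25 + 16 + 9 + 1 = 204
||T||_HS = sqrt(204) = 14.2829

14.2829


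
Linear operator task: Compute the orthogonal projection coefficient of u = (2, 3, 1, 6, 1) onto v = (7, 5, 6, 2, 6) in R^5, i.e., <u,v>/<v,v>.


Computing <u,v> = 2*7 + 3*5 + 1*6 + 6*2 + 1*6 = 53
Computing <v,v> = 7^2 + 5^2 + 6^2 + 2^2 + 6^2 = 150
Projection coefficient = 53/150 = 0.3533

0.3533


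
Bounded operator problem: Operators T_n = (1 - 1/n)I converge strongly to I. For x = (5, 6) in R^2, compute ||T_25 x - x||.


T_25 x - x = (1 - 1/25)x - x = -x/25
||x|| = sqrt(61) = 7.8102
||T_25 x - x|| = ||x||/25 = 7.8102/25 = 0.3124

0.3124


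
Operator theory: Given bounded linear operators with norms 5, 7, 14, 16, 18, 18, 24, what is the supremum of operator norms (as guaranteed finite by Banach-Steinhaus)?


By the Uniform Boundedness Principle, the supremum of norms is finite.
sup_k ||T_k|| = max(5, 7, 14, 16, 18, 18, 24) = 24

24


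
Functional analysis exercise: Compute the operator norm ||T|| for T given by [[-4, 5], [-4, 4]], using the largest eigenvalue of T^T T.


A^T A = [[32, -36], [-36, 41]]
trace(A^T A) = 73, det(A^T A) = 16
discriminant = 73^2 - 4*16 = 5265
Largest eigenvalue of A^T A = (trace + sqrt(disc))/2 = 72.7802
||T|| = sqrt(72.7802) = 8.5311

8.5311


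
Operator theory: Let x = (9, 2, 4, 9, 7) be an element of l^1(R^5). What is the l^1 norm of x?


The l^1 norm equals the sum of absolute values of all components.
||x||_1 = 9 + 2 + 4 + 9 + 7
= 31

31.0000


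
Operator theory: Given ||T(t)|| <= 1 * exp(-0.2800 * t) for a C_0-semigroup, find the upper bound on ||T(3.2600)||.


||T(3.2600)|| <= 1 * exp(-0.2800 * 3.2600)
= 1 * exp(-0.9128)
= 1 * 0.4014
= 0.4014

0.4014


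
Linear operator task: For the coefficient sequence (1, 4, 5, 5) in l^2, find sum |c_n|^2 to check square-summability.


sum |c_n|^2 = 1^2 + 4^2 + 5^2 + 5^2
= 1 + 16 + 25 + 25
= 67

67


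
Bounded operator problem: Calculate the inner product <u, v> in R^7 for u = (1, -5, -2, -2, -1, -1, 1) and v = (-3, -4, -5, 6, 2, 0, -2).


Computing the standard inner product <u, v> = sum u_i * v_i
= 1*-3 + -5*-4 + -2*-5 + -2*6 + -1*2 + -1*0 + 1*-2
= -3 + 20 + 10 + -12 + -2 + 0 + -2
= 11

11


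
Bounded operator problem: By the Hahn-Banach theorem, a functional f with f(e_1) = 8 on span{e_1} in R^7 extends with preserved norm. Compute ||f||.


The norm of f is given by ||f|| = sup_{||x||=1} |f(x)|.
On span{e_1}, ||e_1|| = 1, so ||f|| = |f(e_1)| / ||e_1||
= |8| / 1 = 8.0000

8.0000


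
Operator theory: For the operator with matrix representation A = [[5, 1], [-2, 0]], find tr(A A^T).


trace(A * A^T) = sum of squares of all entries
= 5^2 + 1^2 + (-2)^2 + 0^2
= 25 + 1 + 4 + 0
= 30

30


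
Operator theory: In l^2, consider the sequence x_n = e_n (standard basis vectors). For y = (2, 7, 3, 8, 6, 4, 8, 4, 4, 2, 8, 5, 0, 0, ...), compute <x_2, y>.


x_2 = e_2 is the standard basis vector with 1 in position 2.
<x_2, y> = y_2 = 7
As n -> infinity, <x_n, y> -> 0, confirming weak convergence of (x_n) to 0.

7


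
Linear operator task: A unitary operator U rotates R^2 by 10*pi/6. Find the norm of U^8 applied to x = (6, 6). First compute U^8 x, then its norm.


U is a rotation by theta = 10*pi/6
U^8 = rotation by 8*theta = 80*pi/6 = 8*pi/6 (mod 2*pi)
cos(8*pi/6) = -0.5000, sin(8*pi/6) = -0.8660
U^8 x = (-0.5000 * 6 - -0.8660 * 6, -0.8660 * 6 + -0.5000 * 6)
= (2.1962, -8.1962)
||U^8 x|| = sqrt(2.1962^2 + (-8.1962)^2) = sqrt(72.0000) = 8.4853

8.4853


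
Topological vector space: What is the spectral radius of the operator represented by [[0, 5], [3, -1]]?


For a 2x2 matrix, eigenvalues satisfy lambda^2 - (trace)*lambda + det = 0
trace = 0 + -1 = -1
det = 0*-1 - 5*3 = -15
discriminant = (-1)^2 - 4*(-15) = 61
spectral radius = max |eigenvalue| = 4.4051

4.4051


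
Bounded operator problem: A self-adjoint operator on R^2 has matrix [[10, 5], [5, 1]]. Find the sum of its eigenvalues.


For a self-adjoint (symmetric) matrix, the eigenvalues are real.
The sum of eigenvalues equals the trace of the matrix.
trace = 10 + 1 = 11

11


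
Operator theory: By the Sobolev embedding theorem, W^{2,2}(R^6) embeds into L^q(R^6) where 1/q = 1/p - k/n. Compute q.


Using the Sobolev embedding formula: 1/q = 1/p - k/n
1/q = 1/2 - 2/6 = 1/6
q = 1/(1/6) = 6

6.0000


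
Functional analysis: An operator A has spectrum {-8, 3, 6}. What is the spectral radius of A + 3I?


Spectrum of A + 3I = {-5, 6, 9}
Spectral radius = max |lambda| over the shifted spectrum
= max(5, 6, 9) = 9

9


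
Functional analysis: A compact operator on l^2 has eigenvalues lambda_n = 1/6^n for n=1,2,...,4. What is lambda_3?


The eigenvalue formula gives lambda_3 = 1/6^3
= 1/216
= 0.0046

0.0046


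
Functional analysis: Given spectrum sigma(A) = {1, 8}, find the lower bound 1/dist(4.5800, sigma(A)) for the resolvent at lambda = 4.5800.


dist(4.5800, {1, 8}) = min(|4.5800 - 1|, |4.5800 - 8|)
= min(3.5800, 3.4200) = 3.4200
Resolvent bound = 1/3.4200 = 0.2924

0.2924


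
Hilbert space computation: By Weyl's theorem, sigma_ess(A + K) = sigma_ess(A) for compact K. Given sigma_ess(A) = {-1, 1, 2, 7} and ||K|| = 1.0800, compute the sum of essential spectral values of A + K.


By Weyl's theorem, the essential spectrum is invariant under compact perturbations.
sigma_ess(A + K) = sigma_ess(A) = {-1, 1, 2, 7}
Sum = -1 + 1 + 2 + 7 = 9

9


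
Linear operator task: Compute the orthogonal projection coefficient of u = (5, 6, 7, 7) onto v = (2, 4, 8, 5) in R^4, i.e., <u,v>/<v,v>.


Computing <u,v> = 5*2 + 6*4 + 7*8 + 7*5 = 125
Computing <v,v> = 2^2 + 4^2 + 8^2 + 5^2 = 109
Projection coefficient = 125/109 = 1.1468

1.1468


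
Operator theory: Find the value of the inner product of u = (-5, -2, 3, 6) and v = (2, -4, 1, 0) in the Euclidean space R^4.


Computing the standard inner product <u, v> = sum u_i * v_i
= -5*2 + -2*-4 + 3*1 + 6*0
= -10 + 8 + 3 + 0
= 1

1


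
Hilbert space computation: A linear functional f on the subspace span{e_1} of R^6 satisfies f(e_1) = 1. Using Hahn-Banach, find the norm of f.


The norm of f is given by ||f|| = sup_{||x||=1} |f(x)|.
On span{e_1}, ||e_1|| = 1, so ||f|| = |f(e_1)| / ||e_1||
= |1| / 1 = 1.0000

1.0000


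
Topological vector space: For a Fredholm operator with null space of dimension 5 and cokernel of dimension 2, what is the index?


The Fredholm index is defined as ind(T) = dim(ker T) - dim(coker T)
= 5 - 2
= 3

3


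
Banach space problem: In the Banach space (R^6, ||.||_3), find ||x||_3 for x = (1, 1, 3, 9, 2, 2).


The l^3 norm = (sum |x_i|^3)^(1/3)
Sum of 3th powers = 1 + 1 + 27 + 729 + 8 + 8 = 774
||x||_3 = (774)^(1/3) = 9.1815

9.1815


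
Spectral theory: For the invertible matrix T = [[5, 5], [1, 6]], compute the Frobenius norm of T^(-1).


det(T) = 5*6 - 5*1 = 25
T^(-1) = (1/25) * [[6, -5], [-1, 5]] = [[0.2400, -0.2000], [-0.0400, 0.2000]]
||T^(-1)||_F^2 = 0.2400^2 + (-0.2000)^2 + (-0.0400)^2 + 0.2000^2 = 0.1392
||T^(-1)||_F = sqrt(0.1392) = 0.3731

0.3731


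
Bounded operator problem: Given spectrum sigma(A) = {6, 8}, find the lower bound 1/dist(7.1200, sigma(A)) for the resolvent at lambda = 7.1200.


dist(7.1200, {6, 8}) = min(|7.1200 - 6|, |7.1200 - 8|)
= min(1.1200, 0.8800) = 0.8800
Resolvent bound = 1/0.8800 = 1.1364

1.1364


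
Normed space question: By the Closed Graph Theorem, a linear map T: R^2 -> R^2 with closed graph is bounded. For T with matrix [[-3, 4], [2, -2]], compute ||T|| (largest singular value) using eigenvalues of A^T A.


A^T A = [[13, -16], [-16, 20]]
trace(A^T A) = 33, det(A^T A) = 4
discriminant = 33^2 - 4*4 = 1073
Largest eigenvalue of A^T A = (trace + sqrt(disc))/2 = 32.8783
||T|| = sqrt(32.8783) = 5.7340

5.7340


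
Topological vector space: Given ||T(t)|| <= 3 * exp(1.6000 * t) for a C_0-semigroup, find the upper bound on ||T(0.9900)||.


||T(0.9900)|| <= 3 * exp(1.6000 * 0.9900)
= 3 * exp(1.5840)
= 3 * 4.8744
= 14.6232

14.6232


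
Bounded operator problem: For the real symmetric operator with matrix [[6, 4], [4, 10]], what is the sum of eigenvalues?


For a self-adjoint (symmetric) matrix, the eigenvalues are real.
The sum of eigenvalues equals the trace of the matrix.
trace = 6 + 10 = 16

16


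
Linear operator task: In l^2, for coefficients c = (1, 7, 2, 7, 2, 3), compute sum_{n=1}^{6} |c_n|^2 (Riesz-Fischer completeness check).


sum |c_n|^2 = 1^2 + 7^2 + 2^2 + 7^2 + 2^2 + 3^2
= 1 + 49 + 4 + 49 + 4 + 9
= 116

116


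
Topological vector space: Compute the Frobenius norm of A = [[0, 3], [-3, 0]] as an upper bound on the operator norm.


||A||_F^2 = sum a_ij^2
= 0^2 + 3^2 + (-3)^2 + 0^2
= 0 + 9 + 9 + 0 = 18
||A||_F = sqrt(18) = 4.2426

4.2426


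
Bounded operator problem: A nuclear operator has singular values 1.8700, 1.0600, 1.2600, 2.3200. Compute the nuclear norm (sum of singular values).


The nuclear norm is the sum of all singular values.
||T||_1 = 1.8700 + 1.0600 + 1.2600 + 2.3200
= 6.5100

6.5100


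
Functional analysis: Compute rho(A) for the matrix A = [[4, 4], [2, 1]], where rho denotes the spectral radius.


For a 2x2 matrix, eigenvalues satisfy lambda^2 - (trace)*lambda + det = 0
trace = 4 + 1 = 5
det = 4*1 - 4*2 = -4
discriminant = 5^2 - 4*(-4) = 41
spectral radius = max |eigenvalue| = 5.7016

5.7016


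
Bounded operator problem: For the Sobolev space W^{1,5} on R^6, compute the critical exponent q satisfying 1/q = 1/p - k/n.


Using the Sobolev embedding formula: 1/q = 1/p - k/n
1/q = 1/5 - 1/6 = 1/30
q = 1/(1/30) = 30

30.0000


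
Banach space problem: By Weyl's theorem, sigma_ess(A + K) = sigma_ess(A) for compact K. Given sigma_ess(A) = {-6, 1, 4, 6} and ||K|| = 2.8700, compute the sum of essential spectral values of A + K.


By Weyl's theorem, the essential spectrum is invariant under compact perturbations.
sigma_ess(A + K) = sigma_ess(A) = {-6, 1, 4, 6}
Sum = -6 + 1 + 4 + 6 = 5

5


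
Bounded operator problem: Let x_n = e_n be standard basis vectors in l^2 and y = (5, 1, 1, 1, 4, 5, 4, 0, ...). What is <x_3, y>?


x_3 = e_3 is the standard basis vector with 1 in position 3.
<x_3, y> = y_3 = 1
As n -> infinity, <x_n, y> -> 0, confirming weak convergence of (x_n) to 0.

1


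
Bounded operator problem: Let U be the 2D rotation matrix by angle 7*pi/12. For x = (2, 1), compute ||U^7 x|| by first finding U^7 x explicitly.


U is a rotation by theta = 7*pi/12
U^7 = rotation by 7*theta = 49*pi/12 = 1*pi/12 (mod 2*pi)
cos(1*pi/12) = 0.9659, sin(1*pi/12) = 0.2588
U^7 x = (0.9659 * 2 - 0.2588 * 1, 0.2588 * 2 + 0.9659 * 1)
= (1.6730, 1.4836)
||U^7 x|| = sqrt(1.6730^2 + 1.4836^2) = sqrt(5.0000) = 2.2361

2.2361


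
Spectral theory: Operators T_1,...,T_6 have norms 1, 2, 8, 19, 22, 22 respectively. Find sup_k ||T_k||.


By the Uniform Boundedness Principle, the supremum of norms is finite.
sup_k ||T_k|| = max(1, 2, 8, 19, 22, 22) = 22

22


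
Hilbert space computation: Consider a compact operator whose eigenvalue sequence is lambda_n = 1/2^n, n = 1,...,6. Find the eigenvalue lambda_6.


The eigenvalue formula gives lambda_6 = 1/2^6
= 1/64
= 0.0156

0.0156


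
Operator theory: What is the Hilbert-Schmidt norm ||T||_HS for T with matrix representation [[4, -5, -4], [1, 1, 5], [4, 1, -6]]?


The Hilbert-Schmidt norm is sqrt(sum of squares of all entries).
Sum of squares = 4^2 + (-5)^2 + (-4)^2 + 1^2 + 1^2 + 5^2 + 4^2 + 1^2 + (-6)^2
= 16 + 25 + 16 + 1 + 1 + 25 + 16 + 1 + 36 = 137
||T||_HS = sqrt(137) = 11.7047

11.7047


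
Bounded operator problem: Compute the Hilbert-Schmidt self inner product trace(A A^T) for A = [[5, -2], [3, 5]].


trace(A * A^T) = sum of squares of all entries
= 5^2 + (-2)^2 + 3^2 + 5^2
= 25 + 4 + 9 + 25
= 63

63


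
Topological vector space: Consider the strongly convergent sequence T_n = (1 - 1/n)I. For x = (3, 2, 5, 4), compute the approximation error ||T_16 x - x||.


T_16 x - x = (1 - 1/16)x - x = -x/16
||x|| = sqrt(54) = 7.3485
||T_16 x - x|| = ||x||/16 = 7.3485/16 = 0.4593

0.4593


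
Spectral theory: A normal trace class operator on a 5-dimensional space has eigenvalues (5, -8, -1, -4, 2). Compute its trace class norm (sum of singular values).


For a normal operator, singular values equal |eigenvalues|.
Trace norm = sum |lambda_i| = 5 + 8 + 1 + 4 + 2
= 20

20


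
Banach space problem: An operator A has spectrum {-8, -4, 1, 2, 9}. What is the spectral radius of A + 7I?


Spectrum of A + 7I = {-1, 3, 8, 9, 16}
Spectral radius = max |lambda| over the shifted spectrum
= max(1, 3, 8, 9, 16) = 16

16


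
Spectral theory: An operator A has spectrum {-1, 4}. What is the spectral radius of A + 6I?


Spectrum of A + 6I = {5, 10}
Spectral radius = max |lambda| over the shifted spectrum
= max(5, 10) = 10

10


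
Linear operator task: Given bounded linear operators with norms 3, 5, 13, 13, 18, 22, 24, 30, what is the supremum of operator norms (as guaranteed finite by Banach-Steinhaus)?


By the Uniform Boundedness Principle, the supremum of norms is finite.
sup_k ||T_k|| = max(3, 5, 13, 13, 18, 22, 24, 30) = 30

30


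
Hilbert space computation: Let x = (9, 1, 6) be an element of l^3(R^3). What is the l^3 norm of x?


The l^3 norm = (sum |x_i|^3)^(1/3)
Sum of 3th powers = 729 + 1 + 216 = 946
||x||_3 = (946)^(1/3) = 9.8167

9.8167


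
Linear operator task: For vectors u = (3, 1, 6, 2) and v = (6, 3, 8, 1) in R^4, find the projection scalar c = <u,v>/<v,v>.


Computing <u,v> = 3*6 + 1*3 + 6*8 + 2*1 = 71
Computing <v,v> = 6^2 + 3^2 + 8^2 + 1^2 = 110
Projection coefficient = 71/110 = 0.6455

0.6455


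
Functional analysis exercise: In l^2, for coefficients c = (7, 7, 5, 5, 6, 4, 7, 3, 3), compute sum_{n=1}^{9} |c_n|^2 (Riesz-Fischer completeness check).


sum |c_n|^2 = 7^2 + 7^2 + 5^2 + 5^2 + 6^2 + 4^2 + 7^2 + 3^2 + 3^2
= 49 + 49 + 25 + 25 + 36 + 16 + 49 + 9 + 9
= 267

267


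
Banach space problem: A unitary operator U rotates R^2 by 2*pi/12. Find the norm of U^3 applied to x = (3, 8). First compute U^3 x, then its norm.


U is a rotation by theta = 2*pi/12
U^3 = rotation by 3*theta = 6*pi/12
cos(6*pi/12) = 0.0000, sin(6*pi/12) = 1.0000
U^3 x = (0.0000 * 3 - 1.0000 * 8, 1.0000 * 3 + 0.0000 * 8)
= (-8.0000, 3.0000)
||U^3 x|| = sqrt((-8.0000)^2 + 3.0000^2) = sqrt(73.0000) = 8.5440

8.5440


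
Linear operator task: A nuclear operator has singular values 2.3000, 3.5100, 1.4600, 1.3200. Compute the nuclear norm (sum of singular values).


The nuclear norm is the sum of all singular values.
||T||_1 = 2.3000 + 3.5100 + 1.4600 + 1.3200
= 8.5900

8.5900


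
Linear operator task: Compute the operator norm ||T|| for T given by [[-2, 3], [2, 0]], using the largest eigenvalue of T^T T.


A^T A = [[8, -6], [-6, 9]]
trace(A^T A) = 17, det(A^T A) = 36
discriminant = 17^2 - 4*36 = 145
Largest eigenvalue of A^T A = (trace + sqrt(disc))/2 = 14.5208
||T|| = sqrt(14.5208) = 3.8106

3.8106


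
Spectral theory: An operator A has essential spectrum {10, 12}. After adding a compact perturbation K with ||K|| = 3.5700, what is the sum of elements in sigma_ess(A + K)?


By Weyl's theorem, the essential spectrum is invariant under compact perturbations.
sigma_ess(A + K) = sigma_ess(A) = {10, 12}
Sum = 10 + 12 = 22

22


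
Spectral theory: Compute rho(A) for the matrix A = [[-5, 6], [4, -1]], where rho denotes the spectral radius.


For a 2x2 matrix, eigenvalues satisfy lambda^2 - (trace)*lambda + det = 0
trace = -5 + -1 = -6
det = -5*-1 - 6*4 = -19
discriminant = (-6)^2 - 4*(-19) = 112
spectral radius = max |eigenvalue| = 8.2915

8.2915


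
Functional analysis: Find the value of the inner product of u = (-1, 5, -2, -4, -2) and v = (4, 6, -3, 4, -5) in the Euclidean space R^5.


Computing the standard inner product <u, v> = sum u_i * v_i
= -1*4 + 5*6 + -2*-3 + -4*4 + -2*-5
= -4 + 30 + 6 + -16 + 10
= 26

26


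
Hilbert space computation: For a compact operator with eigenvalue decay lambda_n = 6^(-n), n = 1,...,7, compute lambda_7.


The eigenvalue formula gives lambda_7 = 1/6^7
= 1/279936
= 3.5722e-06

3.5722e-06


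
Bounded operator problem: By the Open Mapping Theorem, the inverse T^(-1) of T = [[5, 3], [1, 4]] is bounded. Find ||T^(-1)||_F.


det(T) = 5*4 - 3*1 = 17
T^(-1) = (1/17) * [[4, -3], [-1, 5]] = [[0.2353, -0.1765], [-0.0588, 0.2941]]
||T^(-1)||_F^2 = 0.2353^2 + (-0.1765)^2 + (-0.0588)^2 + 0.2941^2 = 0.1765
||T^(-1)||_F = sqrt(0.1765) = 0.4201

0.4201


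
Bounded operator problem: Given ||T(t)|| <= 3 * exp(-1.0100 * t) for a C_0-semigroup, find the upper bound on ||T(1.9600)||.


||T(1.9600)|| <= 3 * exp(-1.0100 * 1.9600)
= 3 * exp(-1.9796)
= 3 * 0.1381
= 0.4144

0.4144


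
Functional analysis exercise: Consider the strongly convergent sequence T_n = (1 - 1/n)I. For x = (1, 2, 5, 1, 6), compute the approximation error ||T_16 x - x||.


T_16 x - x = (1 - 1/16)x - x = -x/16
||x|| = sqrt(67) = 8.1854
||T_16 x - x|| = ||x||/16 = 8.1854/16 = 0.5116

0.5116


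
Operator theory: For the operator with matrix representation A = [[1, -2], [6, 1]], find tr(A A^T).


trace(A * A^T) = sum of squares of all entries
= 1^2 + (-2)^2 + 6^2 + 1^2
= 1 + 4 + 36 + 1
= 42

42


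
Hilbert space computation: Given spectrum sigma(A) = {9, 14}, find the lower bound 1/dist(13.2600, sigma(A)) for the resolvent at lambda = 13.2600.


dist(13.2600, {9, 14}) = min(|13.2600 - 9|, |13.2600 - 14|)
= min(4.2600, 0.7400) = 0.7400
Resolvent bound = 1/0.7400 = 1.3514

1.3514


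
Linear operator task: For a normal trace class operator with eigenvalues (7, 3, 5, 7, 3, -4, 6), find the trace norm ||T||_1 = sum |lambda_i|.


For a normal operator, singular values equal |eigenvalues|.
Trace norm = sum |lambda_i| = 7 + 3 + 5 + 7 + 3 + 4 + 6
= 35

35


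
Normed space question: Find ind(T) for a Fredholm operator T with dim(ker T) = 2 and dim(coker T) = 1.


The Fredholm index is defined as ind(T) = dim(ker T) - dim(coker T)
= 2 - 1
= 1

1


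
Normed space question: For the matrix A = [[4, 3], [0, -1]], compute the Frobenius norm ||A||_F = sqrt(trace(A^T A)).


||A||_F^2 = sum a_ij^2
= 4^2 + 3^2 + 0^2 + (-1)^2
= 16 + 9 + 0 + 1 = 26
||A||_F = sqrt(26) = 5.0990

5.0990


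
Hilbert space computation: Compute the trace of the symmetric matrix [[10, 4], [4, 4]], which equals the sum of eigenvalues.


For a self-adjoint (symmetric) matrix, the eigenvalues are real.
The sum of eigenvalues equals the trace of the matrix.
trace = 10 + 4 = 14

14


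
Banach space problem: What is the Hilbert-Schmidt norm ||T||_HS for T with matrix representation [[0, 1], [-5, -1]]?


The Hilbert-Schmidt norm is sqrt(sum of squares of all entries).
Sum of squares = 0^2 + 1^2 + (-5)^2 + (-1)^2
= 0 + 1 + 25 + 1 = 27
||T||_HS = sqrt(27) = 5.1962

5.1962
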